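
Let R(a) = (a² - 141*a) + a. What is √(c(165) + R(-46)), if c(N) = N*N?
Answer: √35781 ≈ 189.16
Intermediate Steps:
c(N) = N²
R(a) = a² - 140*a
√(c(165) + R(-46)) = √(165² - 46*(-140 - 46)) = √(27225 - 46*(-186)) = √(27225 + 8556) = √35781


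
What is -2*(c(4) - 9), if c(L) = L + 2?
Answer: 6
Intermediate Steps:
c(L) = 2 + L
-2*(c(4) - 9) = -2*((2 + 4) - 9) = -2*(6 - 9) = -2*(-3) = 6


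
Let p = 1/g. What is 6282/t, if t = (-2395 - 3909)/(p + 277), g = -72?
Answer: -6960107/25216 ≈ -276.02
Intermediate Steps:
p = -1/72 (p = 1/(-72) = -1/72 ≈ -0.013889)
t = -453888/19943 (t = (-2395 - 3909)/(-1/72 + 277) = -6304/19943/72 = -6304*72/19943 = -453888/19943 ≈ -22.759)
6282/t = 6282/(-453888/19943) = 6282*(-19943/453888) = -6960107/25216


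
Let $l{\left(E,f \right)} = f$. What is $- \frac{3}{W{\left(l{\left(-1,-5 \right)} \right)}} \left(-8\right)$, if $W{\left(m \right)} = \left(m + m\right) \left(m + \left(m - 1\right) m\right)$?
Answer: $- \frac{12}{125} \approx -0.096$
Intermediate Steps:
$W{\left(m \right)} = 2 m \left(m + m \left(-1 + m\right)\right)$ ($W{\left(m \right)} = 2 m \left(m + \left(-1 + m\right) m\right) = 2 m \left(m + m \left(-1 + m\right)\right)$)
$- \frac{3}{W{\left(l{\left(-1,-5 \right)} \right)}} \left(-8\right) = - \frac{3}{2 \left(-5\right)^{3}} \left(-8\right) = - \frac{3}{2 \left(-125\right)} \left(-8\right) = - \frac{3}{-250} \left(-8\right) = \left(-3\right) \left(- \frac{1}{250}\right) \left(-8\right) = \frac{3}{250} \left(-8\right) = - \frac{12}{125}$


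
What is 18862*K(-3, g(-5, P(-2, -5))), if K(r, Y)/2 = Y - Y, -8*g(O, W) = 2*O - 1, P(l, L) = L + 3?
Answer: 0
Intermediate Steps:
P(l, L) = 3 + L
g(O, W) = ⅛ - O/4 (g(O, W) = -(2*O - 1)/8 = -(-1 + 2*O)/8 = ⅛ - O/4)
K(r, Y) = 0 (K(r, Y) = 2*(Y - Y) = 2*0 = 0)
18862*K(-3, g(-5, P(-2, -5))) = 18862*0 = 0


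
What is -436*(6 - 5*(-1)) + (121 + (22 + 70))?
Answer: -4583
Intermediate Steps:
-436*(6 - 5*(-1)) + (121 + (22 + 70)) = -436*(6 + 5) + (121 + 92) = -436*11 + 213 = -4796 + 213 = -4583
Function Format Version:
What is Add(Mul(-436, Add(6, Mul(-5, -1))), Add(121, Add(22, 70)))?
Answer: -4583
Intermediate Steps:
Add(Mul(-436, Add(6, Mul(-5, -1))), Add(121, Add(22, 70))) = Add(Mul(-436, Add(6, 5)), Add(121, 92)) = Add(Mul(-436, 11), 213) = Add(-4796, 213) = -4583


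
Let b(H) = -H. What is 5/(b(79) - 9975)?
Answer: -5/10054 ≈ -0.00049731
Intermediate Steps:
5/(b(79) - 9975) = 5/(-1*79 - 9975) = 5/(-79 - 9975) = 5/(-10054) = -1/10054*5 = -5/10054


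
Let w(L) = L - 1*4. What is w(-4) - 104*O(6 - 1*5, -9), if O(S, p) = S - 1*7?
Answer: 616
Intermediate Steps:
w(L) = -4 + L (w(L) = L - 4 = -4 + L)
O(S, p) = -7 + S (O(S, p) = S - 7 = -7 + S)
w(-4) - 104*O(6 - 1*5, -9) = (-4 - 4) - 104*(-7 + (6 - 1*5)) = -8 - 104*(-7 + (6 - 5)) = -8 - 104*(-7 + 1) = -8 - 104*(-6) = -8 + 624 = 616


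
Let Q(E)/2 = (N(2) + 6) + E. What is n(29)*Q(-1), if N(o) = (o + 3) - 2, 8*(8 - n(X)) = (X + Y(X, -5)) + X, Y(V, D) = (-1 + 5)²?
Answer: -20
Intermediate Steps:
Y(V, D) = 16 (Y(V, D) = 4² = 16)
n(X) = 6 - X/4 (n(X) = 8 - ((X + 16) + X)/8 = 8 - ((16 + X) + X)/8 = 8 - (16 + 2*X)/8 = 8 + (-2 - X/4) = 6 - X/4)
N(o) = 1 + o (N(o) = (3 + o) - 2 = 1 + o)
Q(E) = 18 + 2*E (Q(E) = 2*(((1 + 2) + 6) + E) = 2*((3 + 6) + E) = 2*(9 + E) = 18 + 2*E)
n(29)*Q(-1) = (6 - ¼*29)*(18 + 2*(-1)) = (6 - 29/4)*(18 - 2) = -5/4*16 = -20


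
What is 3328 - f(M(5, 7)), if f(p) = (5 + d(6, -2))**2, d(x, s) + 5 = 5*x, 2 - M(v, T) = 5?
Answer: 2428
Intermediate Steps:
M(v, T) = -3 (M(v, T) = 2 - 1*5 = 2 - 5 = -3)
d(x, s) = -5 + 5*x
f(p) = 900 (f(p) = (5 + (-5 + 5*6))**2 = (5 + (-5 + 30))**2 = (5 + 25)**2 = 30**2 = 900)
3328 - f(M(5, 7)) = 3328 - 1*900 = 3328 - 900 = 2428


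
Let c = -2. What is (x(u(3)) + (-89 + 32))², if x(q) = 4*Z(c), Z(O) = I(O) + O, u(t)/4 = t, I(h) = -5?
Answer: 7225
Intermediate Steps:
u(t) = 4*t
Z(O) = -5 + O
x(q) = -28 (x(q) = 4*(-5 - 2) = 4*(-7) = -28)
(x(u(3)) + (-89 + 32))² = (-28 + (-89 + 32))² = (-28 - 57)² = (-85)² = 7225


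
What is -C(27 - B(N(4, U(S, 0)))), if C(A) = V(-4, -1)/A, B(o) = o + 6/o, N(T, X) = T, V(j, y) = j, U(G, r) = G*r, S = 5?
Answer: 8/43 ≈ 0.18605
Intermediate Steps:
C(A) = -4/A
-C(27 - B(N(4, U(S, 0)))) = -(-4)/(27 - (4 + 6/4)) = -(-4)/(27 - (4 + 6*(1/4))) = -(-4)/(27 - (4 + 3/2)) = -(-4)/(27 - 1*11/2) = -(-4)/(27 - 11/2) = -(-4)/43/2 = -(-4)*2/43 = -1*(-8/43) = 8/43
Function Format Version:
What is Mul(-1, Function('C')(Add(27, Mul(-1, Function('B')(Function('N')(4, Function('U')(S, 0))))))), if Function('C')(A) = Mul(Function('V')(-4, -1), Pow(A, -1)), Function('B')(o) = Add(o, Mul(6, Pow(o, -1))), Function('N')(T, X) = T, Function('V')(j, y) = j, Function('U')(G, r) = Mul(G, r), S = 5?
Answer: Rational(8, 43) ≈ 0.18605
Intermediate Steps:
Function('C')(A) = Mul(-4, Pow(A, -1))
Mul(-1, Function('C')(Add(27, Mul(-1, Function('B')(Function('N')(4, Function('U')(S, 0))))))) = Mul(-1, Mul(-4, Pow(Add(27, Mul(-1, Add(4, Mul(6, Pow(4, -1))))), -1))) = Mul(-1, Mul(-4, Pow(Add(27, Mul(-1, Add(4, Mul(6, Rational(1, 4))))), -1))) = Mul(-1, Mul(-4, Pow(Add(27, Mul(-1, Add(4, Rational(3, 2)))), -1))) = Mul(-1, Mul(-4, Pow(Add(27, Mul(-1, Rational(11, 2))), -1))) = Mul(-1, Mul(-4, Pow(Add(27, Rational(-11, 2)), -1))) = Mul(-1, Mul(-4, Pow(Rational(43, 2), -1))) = Mul(-1, Mul(-4, Rational(2, 43))) = Mul(-1, Rational(-8, 43)) = Rational(8, 43)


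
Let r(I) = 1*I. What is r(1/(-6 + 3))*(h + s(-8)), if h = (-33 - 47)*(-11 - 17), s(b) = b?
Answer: -744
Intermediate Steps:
h = 2240 (h = -80*(-28) = 2240)
r(I) = I
r(1/(-6 + 3))*(h + s(-8)) = (2240 - 8)/(-6 + 3) = 2232/(-3) = -⅓*2232 = -744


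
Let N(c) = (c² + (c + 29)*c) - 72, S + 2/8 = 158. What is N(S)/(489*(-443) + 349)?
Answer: -434183/1730224 ≈ -0.25094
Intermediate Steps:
S = 631/4 (S = -¼ + 158 = 631/4 ≈ 157.75)
N(c) = -72 + c² + c*(29 + c) (N(c) = (c² + (29 + c)*c) - 72 = (c² + c*(29 + c)) - 72 = -72 + c² + c*(29 + c))
N(S)/(489*(-443) + 349) = (-72 + 2*(631/4)² + 29*(631/4))/(489*(-443) + 349) = (-72 + 2*(398161/16) + 18299/4)/(-216627 + 349) = (-72 + 398161/8 + 18299/4)/(-216278) = (434183/8)*(-1/216278) = -434183/1730224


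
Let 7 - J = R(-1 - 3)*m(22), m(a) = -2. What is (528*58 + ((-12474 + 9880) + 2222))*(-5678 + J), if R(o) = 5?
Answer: -171256572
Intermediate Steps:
J = 17 (J = 7 - 5*(-2) = 7 - 1*(-10) = 7 + 10 = 17)
(528*58 + ((-12474 + 9880) + 2222))*(-5678 + J) = (528*58 + ((-12474 + 9880) + 2222))*(-5678 + 17) = (30624 + (-2594 + 2222))*(-5661) = (30624 - 372)*(-5661) = 30252*(-5661) = -171256572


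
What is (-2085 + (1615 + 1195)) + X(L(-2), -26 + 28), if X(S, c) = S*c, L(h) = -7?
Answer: 711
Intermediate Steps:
(-2085 + (1615 + 1195)) + X(L(-2), -26 + 28) = (-2085 + (1615 + 1195)) - 7*(-26 + 28) = (-2085 + 2810) - 7*2 = 725 - 14 = 711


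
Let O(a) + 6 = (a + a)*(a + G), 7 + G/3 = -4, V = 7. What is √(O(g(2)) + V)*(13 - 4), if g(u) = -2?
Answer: 9*√141 ≈ 106.87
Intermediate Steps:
G = -33 (G = -21 + 3*(-4) = -21 - 12 = -33)
O(a) = -6 + 2*a*(-33 + a) (O(a) = -6 + (a + a)*(a - 33) = -6 + (2*a)*(-33 + a) = -6 + 2*a*(-33 + a))
√(O(g(2)) + V)*(13 - 4) = √((-6 - 66*(-2) + 2*(-2)²) + 7)*(13 - 4) = √((-6 + 132 + 2*4) + 7)*9 = √((-6 + 132 + 8) + 7)*9 = √(134 + 7)*9 = √141*9 = 9*√141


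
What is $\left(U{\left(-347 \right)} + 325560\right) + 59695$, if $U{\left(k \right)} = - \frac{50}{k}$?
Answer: $\frac{133683535}{347} \approx 3.8526 \cdot 10^{5}$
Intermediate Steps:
$\left(U{\left(-347 \right)} + 325560\right) + 59695 = \left(- \frac{50}{-347} + 325560\right) + 59695 = \left(\left(-50\right) \left(- \frac{1}{347}\right) + 325560\right) + 59695 = \left(\frac{50}{347} + 325560\right) + 59695 = \frac{112969370}{347} + 59695 = \frac{133683535}{347}$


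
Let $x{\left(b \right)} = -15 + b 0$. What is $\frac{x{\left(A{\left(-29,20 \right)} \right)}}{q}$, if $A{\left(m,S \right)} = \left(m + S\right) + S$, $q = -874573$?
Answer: $\frac{15}{874573} \approx 1.7151 \cdot 10^{-5}$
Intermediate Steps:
$A{\left(m,S \right)} = m + 2 S$ ($A{\left(m,S \right)} = \left(S + m\right) + S = m + 2 S$)
$x{\left(b \right)} = -15$ ($x{\left(b \right)} = -15 + 0 = -15$)
$\frac{x{\left(A{\left(-29,20 \right)} \right)}}{q} = - \frac{15}{-874573} = \left(-15\right) \left(- \frac{1}{874573}\right) = \frac{15}{874573}$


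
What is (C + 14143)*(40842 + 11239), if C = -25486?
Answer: -590754783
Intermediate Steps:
(C + 14143)*(40842 + 11239) = (-25486 + 14143)*(40842 + 11239) = -11343*52081 = -590754783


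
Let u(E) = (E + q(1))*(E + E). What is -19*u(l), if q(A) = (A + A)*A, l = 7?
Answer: -2394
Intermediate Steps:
q(A) = 2*A² (q(A) = (2*A)*A = 2*A²)
u(E) = 2*E*(2 + E) (u(E) = (E + 2*1²)*(E + E) = (E + 2*1)*(2*E) = (E + 2)*(2*E) = (2 + E)*(2*E) = 2*E*(2 + E))
-19*u(l) = -38*7*(2 + 7) = -38*7*9 = -19*126 = -2394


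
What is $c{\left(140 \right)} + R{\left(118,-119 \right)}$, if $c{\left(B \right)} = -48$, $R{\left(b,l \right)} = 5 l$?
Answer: $-643$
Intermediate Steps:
$c{\left(140 \right)} + R{\left(118,-119 \right)} = -48 + 5 \left(-119\right) = -48 - 595 = -643$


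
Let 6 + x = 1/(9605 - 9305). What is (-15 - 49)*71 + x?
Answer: -1364999/300 ≈ -4550.0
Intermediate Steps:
x = -1799/300 (x = -6 + 1/(9605 - 9305) = -6 + 1/300 = -1799/300 ≈ -5.9967)
(-15 - 49)*71 + x = (-15 - 49)*71 - 1799/300 = -64*71 - 1799/300 = -4544 - 1799/300 = -1364999/300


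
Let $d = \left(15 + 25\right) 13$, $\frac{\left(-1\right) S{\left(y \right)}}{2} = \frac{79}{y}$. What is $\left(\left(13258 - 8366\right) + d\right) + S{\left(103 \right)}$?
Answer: $\frac{557278}{103} \approx 5410.5$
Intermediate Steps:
$S{\left(y \right)} = - \frac{158}{y}$ ($S{\left(y \right)} = - 2 \frac{79}{y} = - \frac{158}{y}$)
$d = 520$ ($d = 40 \cdot 13 = 520$)
$\left(\left(13258 - 8366\right) + d\right) + S{\left(103 \right)} = \left(\left(13258 - 8366\right) + 520\right) - \frac{158}{103} = \left(4892 + 520\right) - \frac{158}{103} = 5412 - \frac{158}{103} = \frac{557278}{103}$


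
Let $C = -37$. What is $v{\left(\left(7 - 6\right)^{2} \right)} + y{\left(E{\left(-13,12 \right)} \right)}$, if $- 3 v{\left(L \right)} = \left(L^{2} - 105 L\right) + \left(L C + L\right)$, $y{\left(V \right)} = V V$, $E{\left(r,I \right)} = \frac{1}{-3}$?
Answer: $\frac{421}{9} \approx 46.778$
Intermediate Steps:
$E{\left(r,I \right)} = - \frac{1}{3}$
$y{\left(V \right)} = V^{2}$
$v{\left(L \right)} = 47 L - \frac{L^{2}}{3}$ ($v{\left(L \right)} = - \frac{\left(L^{2} - 105 L\right) + \left(L \left(-37\right) + L\right)}{3} = - \frac{\left(L^{2} - 105 L\right) + \left(- 37 L + L\right)}{3} = - \frac{\left(L^{2} - 105 L\right) - 36 L}{3} = - \frac{L^{2} - 141 L}{3} = 47 L - \frac{L^{2}}{3}$)
$v{\left(\left(7 - 6\right)^{2} \right)} + y{\left(E{\left(-13,12 \right)} \right)} = \frac{\left(7 - 6\right)^{2} \left(141 - \left(7 - 6\right)^{2}\right)}{3} + \left(- \frac{1}{3}\right)^{2} = \frac{1^{2} \left(141 - 1^{2}\right)}{3} + \frac{1}{9} = \frac{1}{3} \cdot 1 \left(141 - 1\right) + \frac{1}{9} = \frac{1}{3} \cdot 1 \cdot 140 + \frac{1}{9} = \frac{140}{3} + \frac{1}{9} = \frac{421}{9}$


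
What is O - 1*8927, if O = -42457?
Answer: -51384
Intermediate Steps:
O - 1*8927 = -42457 - 1*8927 = -42457 - 8927 = -51384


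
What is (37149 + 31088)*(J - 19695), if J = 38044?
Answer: 1252080713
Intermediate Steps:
(37149 + 31088)*(J - 19695) = (37149 + 31088)*(38044 - 19695) = 68237*18349 = 1252080713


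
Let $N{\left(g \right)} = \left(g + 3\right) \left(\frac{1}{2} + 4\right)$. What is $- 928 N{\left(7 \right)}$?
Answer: $-41760$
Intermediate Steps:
$N{\left(g \right)} = \frac{27}{2} + \frac{9 g}{2}$ ($N{\left(g \right)} = \left(3 + g\right) \left(\frac{1}{2} + 4\right) = \left(3 + g\right) \frac{9}{2} = \frac{27}{2} + \frac{9 g}{2}$)
$- 928 N{\left(7 \right)} = - 928 \left(\frac{27}{2} + \frac{9}{2} \cdot 7\right) = - 928 \left(\frac{27}{2} + \frac{63}{2}\right) = \left(-928\right) 45 = -41760$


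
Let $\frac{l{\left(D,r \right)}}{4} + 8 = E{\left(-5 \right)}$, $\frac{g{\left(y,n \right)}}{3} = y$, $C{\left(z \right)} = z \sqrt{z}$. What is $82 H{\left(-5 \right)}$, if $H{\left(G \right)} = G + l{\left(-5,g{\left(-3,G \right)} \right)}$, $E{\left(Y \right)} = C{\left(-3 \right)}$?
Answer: $-3034 - 984 i \sqrt{3} \approx -3034.0 - 1704.3 i$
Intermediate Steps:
$C{\left(z \right)} = z^{\frac{3}{2}}$
$g{\left(y,n \right)} = 3 y$
$E{\left(Y \right)} = - 3 i \sqrt{3}$ ($E{\left(Y \right)} = \left(-3\right)^{\frac{3}{2}} = - 3 i \sqrt{3}$)
$l{\left(D,r \right)} = -32 - 12 i \sqrt{3}$ ($l{\left(D,r \right)} = -32 + 4 \left(- 3 i \sqrt{3}\right) = -32 - 12 i \sqrt{3}$)
$H{\left(G \right)} = -32 + G - 12 i \sqrt{3}$ ($H{\left(G \right)} = G - \left(32 + 12 i \sqrt{3}\right) = -32 + G - 12 i \sqrt{3}$)
$82 H{\left(-5 \right)} = 82 \left(-32 - 5 - 12 i \sqrt{3}\right) = 82 \left(-37 - 12 i \sqrt{3}\right) = -3034 - 984 i \sqrt{3}$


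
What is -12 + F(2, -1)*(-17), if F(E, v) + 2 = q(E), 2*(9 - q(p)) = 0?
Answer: -131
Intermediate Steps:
q(p) = 9 (q(p) = 9 - 1/2*0 = 9 + 0 = 9)
F(E, v) = 7 (F(E, v) = -2 + 9 = 7)
-12 + F(2, -1)*(-17) = -12 + 7*(-17) = -12 - 119 = -131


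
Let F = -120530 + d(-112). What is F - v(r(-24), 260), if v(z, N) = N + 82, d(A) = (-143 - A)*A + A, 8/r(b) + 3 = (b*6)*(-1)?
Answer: -117512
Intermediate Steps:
r(b) = 8/(-3 - 6*b) (r(b) = 8/(-3 + (b*6)*(-1)) = 8/(-3 + (6*b)*(-1)) = 8/(-3 - 6*b))
d(A) = A + A*(-143 - A) (d(A) = A*(-143 - A) + A = A + A*(-143 - A))
F = -117170 (F = -120530 - 1*(-112)*(142 - 112) = -120530 - 1*(-112)*30 = -120530 + 3360 = -117170)
v(z, N) = 82 + N
F - v(r(-24), 260) = -117170 - (82 + 260) = -117170 - 1*342 = -117170 - 342 = -117512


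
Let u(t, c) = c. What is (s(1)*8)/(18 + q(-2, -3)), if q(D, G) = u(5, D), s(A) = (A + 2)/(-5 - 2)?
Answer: -3/14 ≈ -0.21429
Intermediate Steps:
s(A) = -2/7 - A/7 (s(A) = (2 + A)/(-7) = (2 + A)*(-1/7) = -2/7 - A/7)
q(D, G) = D
(s(1)*8)/(18 + q(-2, -3)) = ((-2/7 - 1/7*1)*8)/(18 - 2) = ((-2/7 - 1/7)*8)/16 = -3/7*8*(1/16) = -24/7*1/16 = -3/14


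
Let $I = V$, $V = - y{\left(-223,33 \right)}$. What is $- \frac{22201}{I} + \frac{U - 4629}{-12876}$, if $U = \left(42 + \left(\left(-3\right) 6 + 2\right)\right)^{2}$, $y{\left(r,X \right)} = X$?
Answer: $\frac{31776725}{47212} \approx 673.06$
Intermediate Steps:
$U = 676$ ($U = \left(42 + \left(-18 + 2\right)\right)^{2} = \left(42 - 16\right)^{2} = 26^{2} = 676$)
$V = -33$ ($V = \left(-1\right) 33 = -33$)
$I = -33$
$- \frac{22201}{I} + \frac{U - 4629}{-12876} = - \frac{22201}{-33} + \frac{676 - 4629}{-12876} = \left(-22201\right) \left(- \frac{1}{33}\right) + \left(676 - 4629\right) \left(- \frac{1}{12876}\right) = \frac{22201}{33} - - \frac{3953}{12876} = \frac{22201}{33} + \frac{3953}{12876} = \frac{31776725}{47212}$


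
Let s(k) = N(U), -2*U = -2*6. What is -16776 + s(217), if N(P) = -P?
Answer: -16782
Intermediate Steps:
U = 6 (U = -(-1)*6 = -1/2*(-12) = 6)
s(k) = -6 (s(k) = -1*6 = -6)
-16776 + s(217) = -16776 - 6 = -16782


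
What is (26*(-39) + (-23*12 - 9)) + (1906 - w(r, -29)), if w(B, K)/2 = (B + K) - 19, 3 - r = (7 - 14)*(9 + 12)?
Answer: 403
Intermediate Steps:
r = 150 (r = 3 - (7 - 14)*(9 + 12) = 3 - (-7)*21 = 3 - 1*(-147) = 3 + 147 = 150)
w(B, K) = -38 + 2*B + 2*K (w(B, K) = 2*((B + K) - 19) = 2*(-19 + B + K) = -38 + 2*B + 2*K)
(26*(-39) + (-23*12 - 9)) + (1906 - w(r, -29)) = (26*(-39) + (-23*12 - 9)) + (1906 - (-38 + 2*150 + 2*(-29))) = (-1014 + (-276 - 9)) + (1906 - (-38 + 300 - 58)) = (-1014 - 285) + (1906 - 1*204) = -1299 + (1906 - 204) = -1299 + 1702 = 403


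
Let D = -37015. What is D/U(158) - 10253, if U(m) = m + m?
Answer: -3276963/316 ≈ -10370.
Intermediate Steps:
U(m) = 2*m
D/U(158) - 10253 = -37015/(2*158) - 10253 = -37015/316 - 10253 = -3276963/316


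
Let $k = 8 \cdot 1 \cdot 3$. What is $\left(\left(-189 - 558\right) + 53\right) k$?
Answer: $-16656$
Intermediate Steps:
$k = 24$ ($k = 8 \cdot 3 = 24$)
$\left(\left(-189 - 558\right) + 53\right) k = \left(\left(-189 - 558\right) + 53\right) 24 = \left(-747 + 53\right) 24 = \left(-694\right) 24 = -16656$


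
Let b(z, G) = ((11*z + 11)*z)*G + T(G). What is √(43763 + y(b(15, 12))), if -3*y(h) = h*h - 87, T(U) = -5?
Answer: I*√3009522747/3 ≈ 18286.0*I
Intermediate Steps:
b(z, G) = -5 + G*z*(11 + 11*z) (b(z, G) = ((11*z + 11)*z)*G - 5 = ((11 + 11*z)*z)*G - 5 = (z*(11 + 11*z))*G - 5 = G*z*(11 + 11*z) - 5 = -5 + G*z*(11 + 11*z))
y(h) = 29 - h²/3 (y(h) = -(h*h - 87)/3 = -(h² - 87)/3 = -(-87 + h²)/3 = 29 - h²/3)
√(43763 + y(b(15, 12))) = √(43763 + (29 - (-5 + 11*12*15 + 11*12*15²)²/3)) = √(43763 + (29 - (-5 + 1980 + 11*12*225)²/3)) = √(43763 + (29 - (-5 + 1980 + 29700)²/3)) = √(43763 + (29 - ⅓*31675²)) = √(43763 + (29 - ⅓*1003305625)) = √(43763 + (29 - 1003305625/3)) = √(43763 - 1003305538/3) = √(-1003174249/3) = I*√3009522747/3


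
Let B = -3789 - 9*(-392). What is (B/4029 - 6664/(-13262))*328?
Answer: 1278537112/8905433 ≈ 143.57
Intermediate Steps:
B = -261 (B = -3789 - 1*(-3528) = -3789 + 3528 = -261)
(B/4029 - 6664/(-13262))*328 = (-261/4029 - 6664/(-13262))*328 = (-261*1/4029 - 6664*(-1/13262))*328 = (-87/1343 + 3332/6631)*328 = (3897979/8905433)*328 = 1278537112/8905433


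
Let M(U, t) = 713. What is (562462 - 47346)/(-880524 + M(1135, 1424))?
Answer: -515116/879811 ≈ -0.58548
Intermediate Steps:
(562462 - 47346)/(-880524 + M(1135, 1424)) = (562462 - 47346)/(-880524 + 713) = 515116/(-879811) = 515116*(-1/879811) = -515116/879811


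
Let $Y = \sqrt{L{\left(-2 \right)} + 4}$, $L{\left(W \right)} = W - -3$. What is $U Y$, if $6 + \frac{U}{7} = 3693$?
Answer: $25809 \sqrt{5} \approx 57711.0$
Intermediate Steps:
$L{\left(W \right)} = 3 + W$ ($L{\left(W \right)} = W + 3 = 3 + W$)
$Y = \sqrt{5}$ ($Y = \sqrt{\left(3 - 2\right) + 4} = \sqrt{1 + 4} = \sqrt{5} \approx 2.2361$)
$U = 25809$ ($U = -42 + 7 \cdot 3693 = -42 + 25851 = 25809$)
$U Y = 25809 \sqrt{5}$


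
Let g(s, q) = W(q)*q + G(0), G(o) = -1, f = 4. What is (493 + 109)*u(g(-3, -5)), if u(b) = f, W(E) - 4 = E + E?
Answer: 2408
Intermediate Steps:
W(E) = 4 + 2*E (W(E) = 4 + (E + E) = 4 + 2*E)
g(s, q) = -1 + q*(4 + 2*q) (g(s, q) = (4 + 2*q)*q - 1 = q*(4 + 2*q) - 1 = -1 + q*(4 + 2*q))
u(b) = 4
(493 + 109)*u(g(-3, -5)) = (493 + 109)*4 = 602*4 = 2408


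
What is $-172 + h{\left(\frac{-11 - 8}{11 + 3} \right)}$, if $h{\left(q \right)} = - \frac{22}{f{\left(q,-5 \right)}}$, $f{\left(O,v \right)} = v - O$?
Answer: $- \frac{8464}{51} \approx -165.96$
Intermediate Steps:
$h{\left(q \right)} = - \frac{22}{-5 - q}$
$-172 + h{\left(\frac{-11 - 8}{11 + 3} \right)} = -172 + \frac{22}{5 + \frac{-11 - 8}{11 + 3}} = -172 + \frac{22}{5 - \frac{19}{14}} = -172 + \frac{22}{\frac{51}{14}} = -172 + 22 \cdot \frac{14}{51} = -172 + \frac{308}{51} = - \frac{8464}{51}$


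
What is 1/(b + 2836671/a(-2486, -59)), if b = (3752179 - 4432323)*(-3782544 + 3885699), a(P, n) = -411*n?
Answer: -8083/567105334723003 ≈ -1.4253e-11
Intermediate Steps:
b = -70160254320 (b = -680144*103155 = -70160254320)
1/(b + 2836671/a(-2486, -59)) = 1/(-70160254320 + 2836671/((-411*(-59)))) = 1/(-70160254320 + 2836671/24249) = 1/(-70160254320 + 2836671*(1/24249)) = 1/(-70160254320 + 945557/8083) = 1/(-567105334723003/8083) = -8083/567105334723003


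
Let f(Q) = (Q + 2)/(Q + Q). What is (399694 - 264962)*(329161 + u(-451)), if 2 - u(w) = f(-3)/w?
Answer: 60003912011914/1353 ≈ 4.4349e+10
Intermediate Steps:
f(Q) = (2 + Q)/(2*Q) (f(Q) = (2 + Q)/((2*Q)) = (2 + Q)*(1/(2*Q)) = (2 + Q)/(2*Q))
u(w) = 2 - 1/(6*w) (u(w) = 2 - (½)*(2 - 3)/(-3)/w = 2 - (½)*(-⅓)*(-1)/w = 2 - 1/(6*w))
(399694 - 264962)*(329161 + u(-451)) = (399694 - 264962)*(329161 + (2 - ⅙/(-451))) = 134732*(329161 + (2 - ⅙*(-1/451))) = 134732*(329161 + (2 + 1/2706)) = 134732*(329161 + 5413/2706) = 134732*(890715079/2706) = 60003912011914/1353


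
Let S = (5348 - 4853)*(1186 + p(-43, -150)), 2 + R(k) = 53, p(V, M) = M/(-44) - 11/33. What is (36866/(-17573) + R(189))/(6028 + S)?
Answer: 1718714/20898532093 ≈ 8.2241e-5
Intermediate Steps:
p(V, M) = -⅓ - M/44 (p(V, M) = M*(-1/44) - 11*1/33 = -M/44 - ⅓ = -⅓ - M/44)
R(k) = 51 (R(k) = -2 + 53 = 51)
S = 1177185/2 (S = (5348 - 4853)*(1186 + (-⅓ - 1/44*(-150))) = 495*(1186 + (-⅓ + 75/22)) = 495*(1186 + 203/66) = 495*(78479/66) = 1177185/2 ≈ 5.8859e+5)
(36866/(-17573) + R(189))/(6028 + S) = (36866/(-17573) + 51)/(6028 + 1177185/2) = (36866*(-1/17573) + 51)/(1189241/2) = (-36866/17573 + 51)*(2/1189241) = (859357/17573)*(2/1189241) = 1718714/20898532093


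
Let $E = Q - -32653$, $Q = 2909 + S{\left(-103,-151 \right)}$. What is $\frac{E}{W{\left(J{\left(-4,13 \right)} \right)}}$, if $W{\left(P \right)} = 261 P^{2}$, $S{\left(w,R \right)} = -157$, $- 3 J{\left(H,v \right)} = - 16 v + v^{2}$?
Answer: $\frac{35405}{44109} \approx 0.80267$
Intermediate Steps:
$J{\left(H,v \right)} = - \frac{v^{2}}{3} + \frac{16 v}{3}$ ($J{\left(H,v \right)} = - \frac{- 16 v + v^{2}}{3} = - \frac{v^{2} - 16 v}{3} = - \frac{v^{2}}{3} + \frac{16 v}{3}$)
$Q = 2752$ ($Q = 2909 - 157 = 2752$)
$E = 35405$ ($E = 2752 - -32653 = 2752 + 32653 = 35405$)
$\frac{E}{W{\left(J{\left(-4,13 \right)} \right)}} = \frac{35405}{261 \left(\frac{1}{3} \cdot 13 \left(16 - 13\right)\right)^{2}} = \frac{35405}{261 \left(\frac{1}{3} \cdot 13 \cdot 3\right)^{2}} = \frac{35405}{261 \cdot 13^{2}} = \frac{35405}{261 \cdot 169} = \frac{35405}{44109}$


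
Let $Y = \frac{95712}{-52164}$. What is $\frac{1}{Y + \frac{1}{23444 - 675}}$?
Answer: $- \frac{98976843}{181601197} \approx -0.54502$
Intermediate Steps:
$Y = - \frac{7976}{4347}$ ($Y = 95712 \left(- \frac{1}{52164}\right) = - \frac{7976}{4347} \approx -1.8348$)
$\frac{1}{Y + \frac{1}{23444 - 675}} = \frac{1}{- \frac{7976}{4347} + \frac{1}{23444 - 675}} = \frac{1}{- \frac{7976}{4347} + \frac{1}{22769}} = \frac{1}{- \frac{181601197}{98976843}} = - \frac{98976843}{181601197}$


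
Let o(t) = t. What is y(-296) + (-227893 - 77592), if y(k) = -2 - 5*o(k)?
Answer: -304007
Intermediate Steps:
y(k) = -2 - 5*k
y(-296) + (-227893 - 77592) = (-2 - 5*(-296)) + (-227893 - 77592) = (-2 + 1480) - 305485 = 1478 - 305485 = -304007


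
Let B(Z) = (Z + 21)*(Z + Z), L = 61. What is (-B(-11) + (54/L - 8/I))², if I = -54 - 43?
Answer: 1709467341156/35010889 ≈ 48827.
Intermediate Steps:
B(Z) = 2*Z*(21 + Z) (B(Z) = (21 + Z)*(2*Z) = 2*Z*(21 + Z))
I = -97
(-B(-11) + (54/L - 8/I))² = (-2*(-11)*(21 - 11) + (54/61 - 8/(-97)))² = (-2*(-11)*10 + (54*(1/61) - 8*(-1/97)))² = (-1*(-220) + (54/61 + 8/97))² = (220 + 5726/5917)² = (1307466/5917)² = 1709467341156/35010889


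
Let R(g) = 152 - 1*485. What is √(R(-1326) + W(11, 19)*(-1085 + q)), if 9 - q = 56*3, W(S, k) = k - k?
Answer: 3*I*√37 ≈ 18.248*I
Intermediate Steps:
W(S, k) = 0
q = -159 (q = 9 - 56*3 = 9 - 1*168 = 9 - 168 = -159)
R(g) = -333 (R(g) = 152 - 485 = -333)
√(R(-1326) + W(11, 19)*(-1085 + q)) = √(-333 + 0*(-1085 - 159)) = √(-333 + 0*(-1244)) = √(-333 + 0) = √(-333) = 3*I*√37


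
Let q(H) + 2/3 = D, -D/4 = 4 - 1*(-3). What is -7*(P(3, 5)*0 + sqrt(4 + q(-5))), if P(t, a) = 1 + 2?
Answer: -7*I*sqrt(222)/3 ≈ -34.766*I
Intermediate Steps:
D = -28 (D = -4*(4 - 1*(-3)) = -4*(4 + 3) = -4*7 = -28)
q(H) = -86/3 (q(H) = -2/3 - 28 = -86/3)
P(t, a) = 3
-7*(P(3, 5)*0 + sqrt(4 + q(-5))) = -7*(3*0 + sqrt(4 - 86/3)) = -7*(0 + sqrt(-74/3)) = -7*(0 + I*sqrt(222)/3) = -7*I*sqrt(222)/3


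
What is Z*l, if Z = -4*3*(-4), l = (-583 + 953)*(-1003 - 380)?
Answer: -24562080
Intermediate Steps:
l = -511710 (l = 370*(-1383) = -511710)
Z = 48 (Z = -(-48) = -4*(-12) = 48)
Z*l = 48*(-511710) = -24562080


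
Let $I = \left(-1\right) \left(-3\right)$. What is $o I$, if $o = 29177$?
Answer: $87531$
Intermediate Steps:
$I = 3$
$o I = 29177 \cdot 3 = 87531$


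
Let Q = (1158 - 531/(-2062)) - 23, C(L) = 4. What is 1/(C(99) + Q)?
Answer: 2062/2349149 ≈ 0.00087777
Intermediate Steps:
Q = 2340901/2062 (Q = (1158 - 531*(-1/2062)) - 23 = (1158 + 531/2062) - 23 = 2388327/2062 - 23 = 2340901/2062 ≈ 1135.3)
1/(C(99) + Q) = 1/(4 + 2340901/2062) = 1/(2349149/2062) = 2062/2349149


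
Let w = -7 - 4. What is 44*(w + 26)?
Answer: 660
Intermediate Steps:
w = -11
44*(w + 26) = 44*(-11 + 26) = 44*15 = 660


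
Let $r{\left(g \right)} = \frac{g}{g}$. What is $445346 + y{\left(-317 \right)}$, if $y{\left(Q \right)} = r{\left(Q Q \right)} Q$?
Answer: $445029$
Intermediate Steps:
$r{\left(g \right)} = 1$
$y{\left(Q \right)} = Q$ ($y{\left(Q \right)} = 1 Q = Q$)
$445346 + y{\left(-317 \right)} = 445346 - 317 = 445029$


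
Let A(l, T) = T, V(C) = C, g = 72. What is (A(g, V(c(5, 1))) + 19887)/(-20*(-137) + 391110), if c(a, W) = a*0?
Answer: 19887/393850 ≈ 0.050494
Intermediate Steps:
c(a, W) = 0
(A(g, V(c(5, 1))) + 19887)/(-20*(-137) + 391110) = (0 + 19887)/(-20*(-137) + 391110) = 19887/(2740 + 391110) = 19887/393850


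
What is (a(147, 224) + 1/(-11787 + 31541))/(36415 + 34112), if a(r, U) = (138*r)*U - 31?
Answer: 89762827883/1393190358 ≈ 64.430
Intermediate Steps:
a(r, U) = -31 + 138*U*r (a(r, U) = 138*U*r - 31 = -31 + 138*U*r)
(a(147, 224) + 1/(-11787 + 31541))/(36415 + 34112) = ((-31 + 138*224*147) + 1/(-11787 + 31541))/(36415 + 34112) = ((-31 + 4544064) + 1/19754)/70527 = (4544033 + 1/19754)*(1/70527) = (89762827883/19754)*(1/70527) = 89762827883/1393190358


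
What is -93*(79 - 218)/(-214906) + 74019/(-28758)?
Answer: -1356573490/515022229 ≈ -2.6340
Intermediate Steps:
-93*(79 - 218)/(-214906) + 74019/(-28758) = -93*(-139)*(-1/214906) + 74019*(-1/28758) = 12927*(-1/214906) - 24673/9586 = -12927/214906 - 24673/9586 = -1356573490/515022229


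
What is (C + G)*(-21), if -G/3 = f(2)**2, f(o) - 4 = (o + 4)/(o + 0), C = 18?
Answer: 2709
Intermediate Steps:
f(o) = 4 + (4 + o)/o (f(o) = 4 + (o + 4)/(o + 0) = 4 + (4 + o)/o)
G = -147 (G = -3*(5 + 4/2)**2 = -3*(5 + 4*(1/2))**2 = -3*(5 + 2)**2 = -3*7**2 = -3*49 = -147)
(C + G)*(-21) = (18 - 147)*(-21) = -129*(-21) = 2709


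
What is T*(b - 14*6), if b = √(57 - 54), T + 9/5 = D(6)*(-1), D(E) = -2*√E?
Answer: (9 - 10*√6)*(84 - √3)/5 ≈ -254.95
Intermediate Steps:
T = -9/5 + 2*√6 (T = -9/5 - 2*√6*(-1) = -9/5 + 2*√6 ≈ 3.0990)
b = √3 ≈ 1.7320
T*(b - 14*6) = (-9/5 + 2*√6)*(√3 - 14*6) = (-9/5 + 2*√6)*(√3 - 84) = (-9/5 + 2*√6)*(-84 + √3) = (-84 + √3)*(-9/5 + 2*√6)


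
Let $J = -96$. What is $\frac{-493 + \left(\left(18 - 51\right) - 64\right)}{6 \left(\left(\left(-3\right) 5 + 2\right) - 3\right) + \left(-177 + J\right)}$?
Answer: $\frac{590}{369} \approx 1.5989$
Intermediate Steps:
$\frac{-493 + \left(\left(18 - 51\right) - 64\right)}{6 \left(\left(\left(-3\right) 5 + 2\right) - 3\right) + \left(-177 + J\right)} = \frac{-493 + \left(\left(18 - 51\right) - 64\right)}{6 \left(\left(\left(-3\right) 5 + 2\right) - 3\right) - 273} = \frac{-493 - 97}{6 \left(\left(-15 + 2\right) - 3\right) - 273} = \frac{-493 - 97}{6 \left(-13 - 3\right) - 273} = - \frac{590}{6 \left(-16\right) - 273} = - \frac{590}{-96 - 273} = - \frac{590}{-369} = \left(-590\right) \left(- \frac{1}{369}\right) = \frac{590}{369}$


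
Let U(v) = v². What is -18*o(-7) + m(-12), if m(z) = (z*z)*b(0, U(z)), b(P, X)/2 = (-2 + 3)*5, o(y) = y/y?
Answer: 1422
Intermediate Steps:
o(y) = 1
b(P, X) = 10 (b(P, X) = 2*((-2 + 3)*5) = 2*(1*5) = 2*5 = 10)
m(z) = 10*z² (m(z) = (z*z)*10 = z²*10 = 10*z²)
-18*o(-7) + m(-12) = -18*1 + 10*(-12)² = -18 + 10*144 = -18 + 1440 = 1422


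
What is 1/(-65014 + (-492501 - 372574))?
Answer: -1/930089 ≈ -1.0752e-6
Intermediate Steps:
1/(-65014 + (-492501 - 372574)) = 1/(-65014 - 865075) = 1/(-930089) = -1/930089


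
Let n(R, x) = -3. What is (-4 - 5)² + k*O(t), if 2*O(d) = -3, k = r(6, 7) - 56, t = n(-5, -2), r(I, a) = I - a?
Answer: 333/2 ≈ 166.50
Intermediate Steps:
t = -3
k = -57 (k = (6 - 1*7) - 56 = (6 - 7) - 56 = -1 - 56 = -57)
O(d) = -3/2 (O(d) = (½)*(-3) = -3/2)
(-4 - 5)² + k*O(t) = (-4 - 5)² - 57*(-3/2) = (-9)² + 171/2 = 81 + 171/2 = 333/2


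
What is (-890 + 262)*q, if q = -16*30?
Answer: 301440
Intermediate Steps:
q = -480
(-890 + 262)*q = (-890 + 262)*(-480) = -628*(-480) = 301440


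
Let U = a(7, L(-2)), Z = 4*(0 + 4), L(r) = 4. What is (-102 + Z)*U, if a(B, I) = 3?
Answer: -258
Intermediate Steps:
Z = 16 (Z = 4*4 = 16)
U = 3
(-102 + Z)*U = (-102 + 16)*3 = -86*3 = -258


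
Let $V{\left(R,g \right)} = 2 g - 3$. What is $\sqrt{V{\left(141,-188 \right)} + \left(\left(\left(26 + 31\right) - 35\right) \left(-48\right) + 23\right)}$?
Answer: $2 i \sqrt{353} \approx 37.577 i$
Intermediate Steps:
$V{\left(R,g \right)} = -3 + 2 g$
$\sqrt{V{\left(141,-188 \right)} + \left(\left(\left(26 + 31\right) - 35\right) \left(-48\right) + 23\right)} = \sqrt{\left(-3 + 2 \left(-188\right)\right) + \left(\left(\left(26 + 31\right) - 35\right) \left(-48\right) + 23\right)} = \sqrt{\left(-3 - 376\right) + \left(\left(57 - 35\right) \left(-48\right) + 23\right)} = \sqrt{-379 + \left(22 \left(-48\right) + 23\right)} = \sqrt{-379 + \left(-1056 + 23\right)} = \sqrt{-379 - 1033} = \sqrt{-1412} = 2 i \sqrt{353}$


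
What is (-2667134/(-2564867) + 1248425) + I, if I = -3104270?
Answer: -4759992930481/2564867 ≈ -1.8558e+6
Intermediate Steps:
(-2667134/(-2564867) + 1248425) + I = (-2667134/(-2564867) + 1248425) - 3104270 = (-2667134*(-1/2564867) + 1248425) - 3104270 = (2667134/2564867 + 1248425) - 3104270 = 3202046751609/2564867 - 3104270 = -4759992930481/2564867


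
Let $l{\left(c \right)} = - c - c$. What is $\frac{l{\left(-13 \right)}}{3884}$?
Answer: $\frac{13}{1942} \approx 0.0066941$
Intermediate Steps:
$l{\left(c \right)} = - 2 c$
$\frac{l{\left(-13 \right)}}{3884} = \frac{\left(-2\right) \left(-13\right)}{3884} = 26 \cdot \frac{1}{3884} = \frac{13}{1942}$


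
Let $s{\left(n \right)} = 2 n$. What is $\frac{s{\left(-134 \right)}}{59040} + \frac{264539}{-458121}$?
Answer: $- \frac{1311763249}{2253955320} \approx -0.58198$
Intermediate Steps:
$\frac{s{\left(-134 \right)}}{59040} + \frac{264539}{-458121} = \frac{2 \left(-134\right)}{59040} + \frac{264539}{-458121} = \left(-268\right) \frac{1}{59040} + 264539 \left(- \frac{1}{458121}\right) = - \frac{67}{14760} - \frac{264539}{458121} = - \frac{1311763249}{2253955320}$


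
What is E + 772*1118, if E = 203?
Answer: 863299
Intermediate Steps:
E + 772*1118 = 203 + 772*1118 = 203 + 863096 = 863299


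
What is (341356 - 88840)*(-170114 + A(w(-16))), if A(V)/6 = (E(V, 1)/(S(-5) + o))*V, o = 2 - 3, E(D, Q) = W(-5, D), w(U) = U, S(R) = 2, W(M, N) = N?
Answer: -42568642248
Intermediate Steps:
E(D, Q) = D
o = -1
A(V) = 6*V² (A(V) = 6*((V/(2 - 1))*V) = 6*((V/1)*V) = 6*((1*V)*V) = 6*(V*V) = 6*V²)
(341356 - 88840)*(-170114 + A(w(-16))) = (341356 - 88840)*(-170114 + 6*(-16)²) = 252516*(-170114 + 6*256) = 252516*(-170114 + 1536) = 252516*(-168578) = -42568642248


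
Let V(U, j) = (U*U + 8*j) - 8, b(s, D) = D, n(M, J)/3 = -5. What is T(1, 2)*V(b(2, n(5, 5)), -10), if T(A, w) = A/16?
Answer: 137/16 ≈ 8.5625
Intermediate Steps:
n(M, J) = -15 (n(M, J) = 3*(-5) = -15)
T(A, w) = A/16 (T(A, w) = A*(1/16) = A/16)
V(U, j) = -8 + U**2 + 8*j (V(U, j) = (U**2 + 8*j) - 8 = -8 + U**2 + 8*j)
T(1, 2)*V(b(2, n(5, 5)), -10) = ((1/16)*1)*(-8 + (-15)**2 + 8*(-10)) = (-8 + 225 - 80)/16 = (1/16)*137 = 137/16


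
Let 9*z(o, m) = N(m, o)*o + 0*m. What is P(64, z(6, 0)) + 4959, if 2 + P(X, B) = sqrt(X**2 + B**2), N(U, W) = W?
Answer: 4957 + 4*sqrt(257) ≈ 5021.1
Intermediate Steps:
z(o, m) = o**2/9 (z(o, m) = (o*o + 0*m)/9 = (o**2 + 0)/9 = o**2/9)
P(X, B) = -2 + sqrt(B**2 + X**2) (P(X, B) = -2 + sqrt(X**2 + B**2) = -2 + sqrt(B**2 + X**2))
P(64, z(6, 0)) + 4959 = (-2 + sqrt(((1/9)*6**2)**2 + 64**2)) + 4959 = (-2 + sqrt(((1/9)*36)**2 + 4096)) + 4959 = (-2 + sqrt(4**2 + 4096)) + 4959 = (-2 + sqrt(16 + 4096)) + 4959 = (-2 + sqrt(4112)) + 4959 = (-2 + 4*sqrt(257)) + 4959 = 4957 + 4*sqrt(257)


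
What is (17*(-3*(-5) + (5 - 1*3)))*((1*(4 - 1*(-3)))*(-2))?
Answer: -4046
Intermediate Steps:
(17*(-3*(-5) + (5 - 1*3)))*((1*(4 - 1*(-3)))*(-2)) = (17*(15 + (5 - 3)))*((1*(4 + 3))*(-2)) = (17*(15 + 2))*((1*7)*(-2)) = (17*17)*(7*(-2)) = 289*(-14) = -4046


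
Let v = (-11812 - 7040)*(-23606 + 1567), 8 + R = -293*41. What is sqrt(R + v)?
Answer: 3*sqrt(46163023) ≈ 20383.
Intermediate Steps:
R = -12021 (R = -8 - 293*41 = -8 - 12013 = -12021)
v = 415479228 (v = -18852*(-22039) = 415479228)
sqrt(R + v) = sqrt(-12021 + 415479228) = sqrt(415467207) = 3*sqrt(46163023)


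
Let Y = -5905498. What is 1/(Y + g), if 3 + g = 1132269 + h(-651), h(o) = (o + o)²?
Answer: -1/3078028 ≈ -3.2488e-7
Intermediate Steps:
h(o) = 4*o² (h(o) = (2*o)² = 4*o²)
g = 2827470 (g = -3 + (1132269 + 4*(-651)²) = -3 + (1132269 + 4*423801) = -3 + (1132269 + 1695204) = -3 + 2827473 = 2827470)
1/(Y + g) = 1/(-5905498 + 2827470) = 1/(-3078028) = -1/3078028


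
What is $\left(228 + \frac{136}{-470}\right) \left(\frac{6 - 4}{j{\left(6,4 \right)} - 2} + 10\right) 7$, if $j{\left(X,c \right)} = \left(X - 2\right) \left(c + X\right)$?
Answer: $\frac{71545544}{4465} \approx 16024.0$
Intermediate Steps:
$j{\left(X,c \right)} = \left(-2 + X\right) \left(X + c\right)$
$\left(228 + \frac{136}{-470}\right) \left(\frac{6 - 4}{j{\left(6,4 \right)} - 2} + 10\right) 7 = \left(228 + \frac{136}{-470}\right) \left(\frac{6 - 4}{\left(6^{2} - 12 - 8 + 6 \cdot 4\right) - 2} + 10\right) 7 = \left(228 + 136 \left(- \frac{1}{470}\right)\right) \left(\frac{2}{\left(36 - 12 - 8 + 24\right) - 2} + 10\right) 7 = \left(228 - \frac{68}{235}\right) \left(\frac{2}{40 - 2} + 10\right) 7 = \frac{53512 \left(\frac{2}{38} + 10\right) 7}{235} = \frac{53512 \left(2 \cdot \frac{1}{38} + 10\right) 7}{235} = \frac{53512 \left(\frac{1}{19} + 10\right) 7}{235} = \frac{53512 \cdot \frac{191}{19} \cdot 7}{235} = \frac{53512}{235} \cdot \frac{1337}{19} = \frac{71545544}{4465}$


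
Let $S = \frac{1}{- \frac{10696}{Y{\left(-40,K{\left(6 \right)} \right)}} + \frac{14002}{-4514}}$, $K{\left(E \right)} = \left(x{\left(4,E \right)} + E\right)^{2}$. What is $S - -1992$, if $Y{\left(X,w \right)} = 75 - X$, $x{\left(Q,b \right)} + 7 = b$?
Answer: $\frac{49692146549}{24945987} \approx 1992.0$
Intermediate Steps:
$x{\left(Q,b \right)} = -7 + b$
$K{\left(E \right)} = \left(-7 + 2 E\right)^{2}$ ($K{\left(E \right)} = \left(\left(-7 + E\right) + E\right)^{2} = \left(-7 + 2 E\right)^{2}$)
$S = - \frac{259555}{24945987}$ ($S = \frac{1}{- \frac{10696}{75 - -40} + \frac{14002}{-4514}} = \frac{1}{- \frac{10696}{75 + 40} + 14002 \left(- \frac{1}{4514}\right)} = \frac{1}{- \frac{10696}{115} - \frac{7001}{2257}} = \frac{1}{- \frac{24945987}{259555}} = - \frac{259555}{24945987} \approx -0.010405$)
$S - -1992 = - \frac{259555}{24945987} - -1992 = - \frac{259555}{24945987} + 1992 = \frac{49692146549}{24945987}$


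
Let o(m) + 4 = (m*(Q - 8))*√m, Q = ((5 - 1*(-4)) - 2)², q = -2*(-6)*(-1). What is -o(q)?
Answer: 4 + 984*I*√3 ≈ 4.0 + 1704.3*I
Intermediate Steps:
q = -12 (q = 12*(-1) = -12)
Q = 49 (Q = ((5 + 4) - 2)² = (9 - 2)² = 7² = 49)
o(m) = -4 + 41*m^(3/2) (o(m) = -4 + (m*(49 - 8))*√m = -4 + (m*41)*√m = -4 + (41*m)*√m = -4 + 41*m^(3/2))
-o(q) = -(-4 + 41*(-12)^(3/2)) = -(-4 + 41*(-24*I*√3)) = -(-4 - 984*I*√3) = 4 + 984*I*√3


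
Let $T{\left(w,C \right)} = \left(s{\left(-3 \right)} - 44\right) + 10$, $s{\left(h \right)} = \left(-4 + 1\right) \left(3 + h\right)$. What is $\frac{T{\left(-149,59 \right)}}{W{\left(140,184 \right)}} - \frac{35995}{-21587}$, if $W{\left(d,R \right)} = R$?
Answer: $\frac{2944561}{1986004} \approx 1.4827$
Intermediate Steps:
$s{\left(h \right)} = -9 - 3 h$ ($s{\left(h \right)} = - 3 \left(3 + h\right) = -9 - 3 h$)
$T{\left(w,C \right)} = -34$ ($T{\left(w,C \right)} = \left(\left(-9 - -9\right) - 44\right) + 10 = \left(\left(-9 + 9\right) - 44\right) + 10 = \left(0 - 44\right) + 10 = -44 + 10 = -34$)
$\frac{T{\left(-149,59 \right)}}{W{\left(140,184 \right)}} - \frac{35995}{-21587} = - \frac{34}{184} - \frac{35995}{-21587} = \left(-34\right) \frac{1}{184} - - \frac{35995}{21587} = - \frac{17}{92} + \frac{35995}{21587} = \frac{2944561}{1986004}$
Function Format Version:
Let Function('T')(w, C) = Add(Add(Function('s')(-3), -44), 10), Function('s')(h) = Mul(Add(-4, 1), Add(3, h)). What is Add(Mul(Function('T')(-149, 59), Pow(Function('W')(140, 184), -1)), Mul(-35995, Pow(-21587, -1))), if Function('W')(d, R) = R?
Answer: Rational(2944561, 1986004) ≈ 1.4827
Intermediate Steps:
Function('s')(h) = Add(-9, Mul(-3, h)) (Function('s')(h) = Mul(-3, Add(3, h)) = Add(-9, Mul(-3, h)))
Function('T')(w, C) = -34 (Function('T')(w, C) = Add(Add(Add(-9, Mul(-3, -3)), -44), 10) = Add(Add(Add(-9, 9), -44), 10) = Add(Add(0, -44), 10) = Add(-44, 10) = -34)
Add(Mul(Function('T')(-149, 59), Pow(Function('W')(140, 184), -1)), Mul(-35995, Pow(-21587, -1))) = Add(Mul(-34, Pow(184, -1)), Mul(-35995, Pow(-21587, -1))) = Add(Mul(-34, Rational(1, 184)), Mul(-35995, Rational(-1, 21587))) = Add(Rational(-17, 92), Rational(35995, 21587)) = Rational(2944561, 1986004)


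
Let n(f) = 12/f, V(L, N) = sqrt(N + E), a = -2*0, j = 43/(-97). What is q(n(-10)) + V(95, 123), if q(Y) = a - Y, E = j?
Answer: 6/5 + 4*sqrt(72071)/97 ≈ 12.271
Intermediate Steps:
j = -43/97 (j = 43*(-1/97) = -43/97 ≈ -0.44330)
a = 0
E = -43/97 ≈ -0.44330
V(L, N) = sqrt(-43/97 + N) (V(L, N) = sqrt(N - 43/97) = sqrt(-43/97 + N))
q(Y) = -Y (q(Y) = 0 - Y = -Y)
q(n(-10)) + V(95, 123) = -12/(-10) + sqrt(-4171 + 9409*123)/97 = -12*(-1)/10 + sqrt(-4171 + 1157307)/97 = -1*(-6/5) + sqrt(1153136)/97 = 6/5 + (4*sqrt(72071))/97 = 6/5 + 4*sqrt(72071)/97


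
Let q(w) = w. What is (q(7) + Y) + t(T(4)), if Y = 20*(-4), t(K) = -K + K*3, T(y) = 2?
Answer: -69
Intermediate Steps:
t(K) = 2*K (t(K) = -K + 3*K = 2*K)
Y = -80
(q(7) + Y) + t(T(4)) = (7 - 80) + 2*2 = -73 + 4 = -69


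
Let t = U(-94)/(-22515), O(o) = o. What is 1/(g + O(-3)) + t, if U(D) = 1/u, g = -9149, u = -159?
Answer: -3570733/32763107520 ≈ -0.00010899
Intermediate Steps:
U(D) = -1/159 (U(D) = 1/(-159) = -1/159)
t = 1/3579885 (t = -1/159/(-22515) = -1/159*(-1/22515) = 1/3579885 ≈ 2.7934e-7)
1/(g + O(-3)) + t = 1/(-9149 - 3) + 1/3579885 = 1/(-9152) + 1/3579885 = -1/9152 + 1/3579885 = -3570733/32763107520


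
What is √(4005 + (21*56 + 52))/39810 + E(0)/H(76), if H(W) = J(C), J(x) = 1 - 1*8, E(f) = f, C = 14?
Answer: √5233/39810 ≈ 0.0018171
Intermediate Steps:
J(x) = -7 (J(x) = 1 - 8 = -7)
H(W) = -7
√(4005 + (21*56 + 52))/39810 + E(0)/H(76) = √(4005 + (21*56 + 52))/39810 + 0/(-7) = √(4005 + (1176 + 52))*(1/39810) + 0*(-⅐) = √(4005 + 1228)*(1/39810) + 0 = √5233*(1/39810) + 0 = √5233/39810 + 0 = √5233/39810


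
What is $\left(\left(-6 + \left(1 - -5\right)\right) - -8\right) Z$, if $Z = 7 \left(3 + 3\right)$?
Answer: $336$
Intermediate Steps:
$Z = 42$ ($Z = 7 \cdot 6 = 42$)
$\left(\left(-6 + \left(1 - -5\right)\right) - -8\right) Z = \left(\left(-6 + \left(1 - -5\right)\right) - -8\right) 42 = \left(\left(-6 + \left(1 + 5\right)\right) + 8\right) 42 = \left(\left(-6 + 6\right) + 8\right) 42 = \left(0 + 8\right) 42 = 8 \cdot 42 = 336$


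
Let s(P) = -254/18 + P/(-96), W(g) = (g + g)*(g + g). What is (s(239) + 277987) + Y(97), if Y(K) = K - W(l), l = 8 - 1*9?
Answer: 80082259/288 ≈ 2.7806e+5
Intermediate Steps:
l = -1 (l = 8 - 9 = -1)
W(g) = 4*g² (W(g) = (2*g)*(2*g) = 4*g²)
Y(K) = -4 + K (Y(K) = K - 4*(-1)² = K - 4 = -4 + K)
s(P) = -127/9 - P/96 (s(P) = -254*1/18 + P*(-1/96) = -127/9 - P/96)
(s(239) + 277987) + Y(97) = ((-127/9 - 1/96*239) + 277987) + (-4 + 97) = ((-127/9 - 239/96) + 277987) + 93 = (-4781/288 + 277987) + 93 = 80055475/288 + 93 = 80082259/288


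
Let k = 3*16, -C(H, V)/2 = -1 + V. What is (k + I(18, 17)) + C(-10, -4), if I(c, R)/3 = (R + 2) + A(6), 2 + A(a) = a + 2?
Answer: 133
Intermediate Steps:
A(a) = a (A(a) = -2 + (a + 2) = -2 + (2 + a) = a)
C(H, V) = 2 - 2*V (C(H, V) = -2*(-1 + V) = 2 - 2*V)
k = 48
I(c, R) = 24 + 3*R (I(c, R) = 3*((R + 2) + 6) = 3*((2 + R) + 6) = 3*(8 + R) = 24 + 3*R)
(k + I(18, 17)) + C(-10, -4) = (48 + (24 + 3*17)) + (2 - 2*(-4)) = (48 + (24 + 51)) + (2 + 8) = (48 + 75) + 10 = 123 + 10 = 133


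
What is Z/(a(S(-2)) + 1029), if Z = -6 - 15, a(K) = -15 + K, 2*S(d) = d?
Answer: -21/1013 ≈ -0.020730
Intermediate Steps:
S(d) = d/2
Z = -21
Z/(a(S(-2)) + 1029) = -21/((-15 + (½)*(-2)) + 1029) = -21/((-15 - 1) + 1029) = -21/(-16 + 1029) = -21/1013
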